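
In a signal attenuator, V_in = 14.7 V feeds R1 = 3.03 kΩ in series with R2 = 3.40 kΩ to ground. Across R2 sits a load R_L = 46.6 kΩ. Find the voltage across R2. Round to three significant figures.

R2 ‖ R_L = (3.40 × 46.6)/(3.40 + 46.6) = 3.169 kΩ.
Then V_out = V_in · R2'/(R1 + R2') = 14.7 × 3.169/6.199 = 7.515 V.
(Unloaded it would be 7.77 V; the load pulls it down.)

V_out ≈ 7.51 V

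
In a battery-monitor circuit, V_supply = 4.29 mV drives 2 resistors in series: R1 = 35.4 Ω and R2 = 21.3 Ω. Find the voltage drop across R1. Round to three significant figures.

Series total: ΣR = 35.4 + 21.3 = 56.70 Ω.
V = V_supply · R/ΣR = 4.29 × 0.6243 = 2.678 mV.

V ≈ 2.68 mV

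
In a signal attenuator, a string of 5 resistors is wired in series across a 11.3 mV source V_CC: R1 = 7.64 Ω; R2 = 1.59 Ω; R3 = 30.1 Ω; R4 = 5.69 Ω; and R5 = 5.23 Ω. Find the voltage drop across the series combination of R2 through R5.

V ≈ 9.58 mV

Series total: ΣR = 7.64 + 1.59 + 30.1 + 5.69 + 5.23 = 50.25 Ω.
R_{R2..R5} = 1.59 + 30.1 + 5.69 + 5.23 = 42.61 Ω.
Voltage divider: V = V_CC · (42.61 / 50.25) = 11.3 × 0.8480 = 9.582 mV.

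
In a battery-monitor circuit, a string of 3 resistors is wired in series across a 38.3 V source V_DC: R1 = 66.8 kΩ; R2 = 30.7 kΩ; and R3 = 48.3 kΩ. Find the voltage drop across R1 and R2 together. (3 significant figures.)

V ≈ 25.6 V

Series total: ΣR = 66.8 + 30.7 + 48.3 = 145.8 kΩ.
R_{R1..R2} = 66.8 + 30.7 = 97.50 kΩ.
V = V_DC · R/ΣR = 38.3 × 0.6687 = 25.61 V.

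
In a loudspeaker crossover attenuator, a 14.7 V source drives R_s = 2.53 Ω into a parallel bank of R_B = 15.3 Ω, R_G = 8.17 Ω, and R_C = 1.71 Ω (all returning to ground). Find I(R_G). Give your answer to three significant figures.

Equivalent of the parallel group: R_p = 1.294 Ω.
V_A by voltage divider: V_A = 14.7 × 1.294/(2.53 + 1.294) = 4.975 V.
Branch current I = V_A/R_G = 4.975/8.17 = 0.6090 A.
(Check via current divider: I_total = 3.844 A; share G_k/ΣG = 0.1584 → same result.)

I ≈ 0.609 A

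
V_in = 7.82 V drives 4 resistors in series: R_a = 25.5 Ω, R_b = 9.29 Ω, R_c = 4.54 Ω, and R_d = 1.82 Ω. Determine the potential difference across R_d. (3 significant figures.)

V ≈ 0.346 V

Total series resistance ΣR = 25.5 + 9.29 + 4.54 + 1.82 = 41.15 Ω.
Voltage divider: V = V_in · (1.820 / 41.15) = 7.82 × 0.04423 = 0.3459 V.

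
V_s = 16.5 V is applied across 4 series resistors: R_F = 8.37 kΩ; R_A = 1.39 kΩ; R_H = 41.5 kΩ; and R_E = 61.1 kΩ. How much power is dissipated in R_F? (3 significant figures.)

P ≈ 0.180 mW

Series current I = V_s/ΣR = 16.5/112.4 = 0.1468 mA.
P(R_F) = I²·R_F = (0.1468)² × 8.37 = 0.1805 mW.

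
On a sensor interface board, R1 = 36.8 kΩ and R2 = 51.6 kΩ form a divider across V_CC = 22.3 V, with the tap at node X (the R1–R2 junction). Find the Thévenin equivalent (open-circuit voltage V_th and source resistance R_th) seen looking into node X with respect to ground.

Open-circuit (no load on X): V_th = V_CC · R2/(R1 + R2) = 22.3 × 51.6/(36.80 + 51.6) = 13.02 V.
Zeroing V_CC shorts the top of R1 to ground, so R_th = R1 ‖ R2 = 21.48 kΩ.

V_th ≈ 13.0 V, R_th ≈ 21.5 kΩ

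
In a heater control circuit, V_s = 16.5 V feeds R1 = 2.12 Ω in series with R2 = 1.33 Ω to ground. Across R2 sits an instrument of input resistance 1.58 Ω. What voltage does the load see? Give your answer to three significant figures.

V_out ≈ 4.19 V

First combine the lower leg with the load: R2 ‖ R_L = 0.7221 Ω.
Then V_out = V_s · R2'/(R1 + R2') = 16.5 × 0.7221/2.842 = 4.192 V.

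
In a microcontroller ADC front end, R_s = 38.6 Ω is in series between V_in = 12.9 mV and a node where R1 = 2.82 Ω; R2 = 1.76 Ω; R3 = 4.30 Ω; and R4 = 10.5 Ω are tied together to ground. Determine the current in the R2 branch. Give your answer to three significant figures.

I ≈ 0.149 mA

Equivalent of the parallel group: R_p = 0.7996 Ω.
V_A = 12.9 × 0.7996/39.40 = 0.2618 mV.
Branch current I = V_A/R2 = 0.2618/1.76 = 0.1488 mA.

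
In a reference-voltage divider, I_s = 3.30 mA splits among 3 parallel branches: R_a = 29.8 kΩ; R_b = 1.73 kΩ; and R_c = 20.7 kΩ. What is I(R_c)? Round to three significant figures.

I ≈ 0.242 mA

Conductances: ΣG = 1/29.8 + 1/1.73 + 1/20.7 = 0.6599 (1/kΩ).
By the current-divider rule, I = I_s · G_k/ΣG = 3.30 × 0.07321 = 0.2416 mA.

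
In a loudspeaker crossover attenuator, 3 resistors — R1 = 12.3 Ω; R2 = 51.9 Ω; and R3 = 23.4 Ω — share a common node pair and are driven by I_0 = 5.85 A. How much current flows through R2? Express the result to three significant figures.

I ≈ 0.787 A

ΣG = 1/12.3 + 1/51.9 + 1/23.4 = 0.1433.
R2 takes the fraction G_k/ΣG = 0.01927/0.1433 = 0.1345, so I = 5.85 × 0.1345 = 0.7866 A.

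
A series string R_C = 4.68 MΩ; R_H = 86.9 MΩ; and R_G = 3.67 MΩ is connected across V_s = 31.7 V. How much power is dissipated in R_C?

P ≈ 0.518 µW

ΣR = 95.25 MΩ → I = 31.7/95.25 = 0.3328 µA.
V(R_C) = I·R = 1.558 V; P = V·I = 1.558 × 0.3328 = 0.5184 µW.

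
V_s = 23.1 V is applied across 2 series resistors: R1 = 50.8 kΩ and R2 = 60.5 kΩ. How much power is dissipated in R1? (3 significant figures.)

ΣR = 111.3 kΩ → I = 23.1/111.3 = 0.2075 mA.
V(R1) = I·R = 10.54 V; P = V·I = 10.54 × 0.2075 = 2.188 mW.

P ≈ 2.19 mW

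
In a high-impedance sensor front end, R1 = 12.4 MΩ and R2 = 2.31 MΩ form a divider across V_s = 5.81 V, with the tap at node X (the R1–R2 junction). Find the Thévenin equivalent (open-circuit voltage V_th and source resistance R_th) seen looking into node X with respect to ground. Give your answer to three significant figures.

V_th ≈ 0.912 V, R_th ≈ 1.95 MΩ

V_th is the unloaded tap voltage: V_s · R2/(R1+R2) = 5.81 × 0.1570 = 0.9124 V.
With V_s suppressed (replaced by a short), R_th = R1 ‖ R2 = (12.40 × 2.31)/(12.40 + 2.31) = 1.947 MΩ.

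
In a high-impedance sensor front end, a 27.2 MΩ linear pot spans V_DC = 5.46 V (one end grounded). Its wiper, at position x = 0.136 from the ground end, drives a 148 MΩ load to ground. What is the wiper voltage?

The pot divides into 23.50 MΩ above the wiper and 3.699 MΩ below.
(x·R_p) ‖ R_L = 3.609 MΩ.
V_out = 5.46 × 3.609/(23.50 + 3.609) = 0.7269 V.

V_out ≈ 0.727 V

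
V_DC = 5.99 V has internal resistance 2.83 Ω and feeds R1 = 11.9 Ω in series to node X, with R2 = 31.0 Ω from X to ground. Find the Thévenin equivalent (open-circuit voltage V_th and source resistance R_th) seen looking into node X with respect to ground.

R1' = 2.83 + 11.9 = 14.73 Ω (source resistance + R1).
V_th is the unloaded tap voltage: V_DC · R2/(R1'+R2) = 5.99 × 0.6779 = 4.061 V.
With V_DC suppressed (replaced by a short), R_th = R1' ‖ R2 = (14.73 × 31.0)/(14.73 + 31.0) = 9.985 Ω.

V_th ≈ 4.06 V, R_th ≈ 9.99 Ω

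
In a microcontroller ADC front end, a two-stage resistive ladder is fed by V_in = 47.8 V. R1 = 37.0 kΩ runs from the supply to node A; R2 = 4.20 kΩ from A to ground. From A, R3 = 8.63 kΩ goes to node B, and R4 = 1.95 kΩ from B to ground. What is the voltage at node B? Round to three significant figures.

V_B ≈ 0.662 V

Looking into the second stage from A: R3 + R4 = 10.58 kΩ appears in parallel with R2.
Effective lower resistance at A: R2 ‖ 10.58 = 3.006 kΩ.
First divider: V_A = V_in · 3.006/(37.0 + 3.006) = 3.592 V.
Then the unloaded second divider: V_B = V_A × R4/(R3+R4) = 3.592 × 0.1843 = 0.6621 V.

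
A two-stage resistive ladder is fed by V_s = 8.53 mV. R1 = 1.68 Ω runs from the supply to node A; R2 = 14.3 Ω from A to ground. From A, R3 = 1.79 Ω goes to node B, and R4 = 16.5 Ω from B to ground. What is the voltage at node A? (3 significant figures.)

Node A sees R2 in parallel with the series input of stage 2, R3 + R4 = 18.29 Ω.
Effective lower resistance at A: R2 ‖ 18.29 = 8.025 Ω.
V_A = 8.53 × 8.025/(1.68 + 8.025) = 7.053 mV.

V_A ≈ 7.05 mV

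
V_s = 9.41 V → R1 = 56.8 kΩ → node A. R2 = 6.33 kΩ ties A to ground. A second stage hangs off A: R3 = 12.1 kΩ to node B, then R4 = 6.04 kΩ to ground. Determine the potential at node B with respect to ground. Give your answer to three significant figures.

V_B ≈ 0.239 V

The second stage (R3 + R4 = 18.14 kΩ) loads node A in parallel with R2.
Effective lower resistance at A: R2 ‖ 18.14 = 4.693 kΩ.
First divider: V_A = V_s · 4.693/(56.8 + 4.693) = 0.7181 V.
V_B = V_A × 0.3330 = 0.2391 V.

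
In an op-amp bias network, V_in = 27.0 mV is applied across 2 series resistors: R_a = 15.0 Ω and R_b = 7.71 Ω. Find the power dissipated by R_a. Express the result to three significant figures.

The common current is I = 27.0/22.71 = 1.189 mA.
P = I²R = 1.413 × 15.0 = 21.20 µW.

P ≈ 21.2 µW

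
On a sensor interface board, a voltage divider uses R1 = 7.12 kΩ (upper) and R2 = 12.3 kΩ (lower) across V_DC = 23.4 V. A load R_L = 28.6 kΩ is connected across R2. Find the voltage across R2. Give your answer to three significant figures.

V_out ≈ 12.8 V

The load sits in parallel with R2, giving an effective lower resistance R2' = R2·R_L/(R2+R_L) = 8.601 kΩ.
Then V_out = V_DC · R2'/(R1 + R2') = 23.4 × 8.601/15.72 = 12.80 V.
(Unloaded it would be 14.8 V; the load pulls it down.)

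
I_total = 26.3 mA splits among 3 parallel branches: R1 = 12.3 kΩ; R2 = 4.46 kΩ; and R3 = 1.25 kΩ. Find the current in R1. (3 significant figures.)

Conductances: ΣG = 1/12.3 + 1/4.46 + 1/1.25 = 1.106 (1/kΩ).
R1 takes the fraction G_k/ΣG = 0.08130/1.106 = 0.07354, so I = 26.3 × 0.07354 = 1.934 mA.

I ≈ 1.93 mA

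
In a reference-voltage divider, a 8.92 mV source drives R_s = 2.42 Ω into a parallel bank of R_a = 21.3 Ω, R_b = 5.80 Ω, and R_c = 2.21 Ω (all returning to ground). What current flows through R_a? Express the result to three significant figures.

Parallel bank: R_p = 1/(1/21.3 + 1/5.80 + 1/2.21) = 1.488 Ω.
Node voltage V_A = V_s · R_p/(R_s + R_p) = 8.92 × 0.3808 = 3.397 mV.
Branch current I = V_A/R_a = 3.397/21.3 = 0.1595 mA.
(Check via current divider: I_total = 2.282 mA; share G_k/ΣG = 0.06988 → same result.)

I ≈ 0.159 mA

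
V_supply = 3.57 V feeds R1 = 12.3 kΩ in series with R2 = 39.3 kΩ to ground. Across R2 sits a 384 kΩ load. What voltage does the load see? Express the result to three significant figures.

R2 ‖ R_L = (39.3 × 384)/(39.3 + 384) = 35.65 kΩ.
Then V_out = V_supply · R2'/(R1 + R2') = 3.57 × 35.65/47.95 = 2.654 V.
(Unloaded it would be 2.72 V; the load pulls it down.)

V_out ≈ 2.65 V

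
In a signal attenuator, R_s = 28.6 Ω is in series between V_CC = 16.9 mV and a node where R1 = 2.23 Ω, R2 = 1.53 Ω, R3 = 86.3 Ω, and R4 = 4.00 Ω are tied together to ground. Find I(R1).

I ≈ 0.189 mA

Equivalent of the parallel group: R_p = 0.7333 Ω.
V_A by voltage divider: V_A = 16.9 × 0.7333/(28.6 + 0.7333) = 0.4225 mV.
I(R1) = V_A / R1 = 0.4225/2.23 = 0.1895 mA.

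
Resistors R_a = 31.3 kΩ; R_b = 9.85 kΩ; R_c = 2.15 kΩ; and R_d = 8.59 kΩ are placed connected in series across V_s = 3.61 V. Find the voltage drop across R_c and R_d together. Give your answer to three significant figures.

Series total: ΣR = 31.3 + 9.85 + 2.15 + 8.59 = 51.89 kΩ.
R_{R_c..R_d} = 2.15 + 8.59 = 10.74 kΩ.
Voltage divider: V = V_s · (10.74 / 51.89) = 3.61 × 0.2070 = 0.7472 V.

V ≈ 0.747 V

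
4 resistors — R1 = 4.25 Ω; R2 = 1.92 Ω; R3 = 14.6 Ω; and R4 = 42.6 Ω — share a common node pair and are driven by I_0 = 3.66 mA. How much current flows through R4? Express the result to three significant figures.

Conductances: ΣG = 1/4.25 + 1/1.92 + 1/14.6 + 1/42.6 = 0.8481 (1/Ω).
R4 takes the fraction G_k/ΣG = 0.02347/0.8481 = 0.02768, so I = 3.66 × 0.02768 = 0.1013 mA.

I ≈ 0.101 mA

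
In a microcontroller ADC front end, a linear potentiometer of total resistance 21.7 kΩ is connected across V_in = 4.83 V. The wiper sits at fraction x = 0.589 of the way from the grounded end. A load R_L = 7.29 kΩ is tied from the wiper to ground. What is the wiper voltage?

Split the track: R_lower = x·R_p = 12.78 kΩ, R_upper = (1−x)·R_p = 8.919 kΩ.
R_L loads the lower segment: effective lower R = 4.642 kΩ.
Loaded-divider output: V_out = 4.83 × 0.3423 = 1.653 V.
(Unloaded: V_out = x·V_in = 2.84 V.)

V_out ≈ 1.65 V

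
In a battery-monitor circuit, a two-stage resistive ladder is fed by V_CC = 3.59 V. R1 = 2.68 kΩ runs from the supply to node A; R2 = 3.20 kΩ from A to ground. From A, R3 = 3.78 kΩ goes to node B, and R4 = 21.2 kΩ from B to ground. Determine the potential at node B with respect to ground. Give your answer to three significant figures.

Node A sees R2 in parallel with the series input of stage 2, R3 + R4 = 24.98 kΩ.
Effective lower resistance at A: R2 ‖ 24.98 = 2.837 kΩ.
V_A = 3.59 × 2.837/(2.68 + 2.837) = 1.846 V.
Then the unloaded second divider: V_B = V_A × R4/(R3+R4) = 1.846 × 0.8487 = 1.567 V.

V_B ≈ 1.57 V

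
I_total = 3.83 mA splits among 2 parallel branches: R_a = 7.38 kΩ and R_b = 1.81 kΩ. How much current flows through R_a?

I ≈ 0.754 mA

Two-branch current divider: I_k = I_total · R_other/(R_1 + R_2).
I(R_a) = 3.83 × 1.81/(7.38 + 1.81) = 3.83 × 0.1970 = 0.7543 mA.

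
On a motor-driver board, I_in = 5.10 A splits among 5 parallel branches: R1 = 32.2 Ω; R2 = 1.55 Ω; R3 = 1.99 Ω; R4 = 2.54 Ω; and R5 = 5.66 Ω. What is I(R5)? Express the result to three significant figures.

ΣG = 1/32.2 + 1/1.55 + 1/1.99 + 1/2.54 + 1/5.66 = 1.749.
By the current-divider rule, I = I_in · G_k/ΣG = 5.10 × 0.1010 = 0.5152 A.

I ≈ 0.515 A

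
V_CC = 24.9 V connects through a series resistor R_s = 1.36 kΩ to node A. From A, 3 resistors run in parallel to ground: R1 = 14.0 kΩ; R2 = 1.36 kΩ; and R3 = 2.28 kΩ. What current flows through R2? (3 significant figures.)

Equivalent of the parallel group: R_p = 0.8030 kΩ.
V_A = 24.9 × 0.8030/2.163 = 9.244 V.
Branch current I = V_A/R2 = 9.244/1.36 = 6.797 mA.
(Check via current divider: I_total = 11.51 mA; share G_k/ΣG = 0.5904 → same result.)

I ≈ 6.80 mA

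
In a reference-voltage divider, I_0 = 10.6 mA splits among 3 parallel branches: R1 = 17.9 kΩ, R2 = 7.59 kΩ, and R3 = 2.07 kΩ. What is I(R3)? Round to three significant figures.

Total conductance ΣG = 1/17.9 + 1/7.59 + 1/2.07 = 0.6707 (units of 1/kΩ).
Current divider: I(R3) = I_0 · G_k/ΣG = 10.6 × (0.4831/0.6707) = 10.6 × 0.7203 = 7.635 mA.

I ≈ 7.63 mA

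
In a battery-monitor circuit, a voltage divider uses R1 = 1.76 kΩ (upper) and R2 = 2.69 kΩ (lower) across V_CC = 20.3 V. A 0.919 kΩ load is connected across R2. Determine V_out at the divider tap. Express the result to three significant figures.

V_out ≈ 5.69 V

The load sits in parallel with R2, giving an effective lower resistance R2' = R2·R_L/(R2+R_L) = 0.6850 kΩ.
Voltage divider with the loaded lower leg: V_out = 20.3 × 0.6850/(1.76 + 0.6850) = 20.3 × 0.2802 = 5.687 V.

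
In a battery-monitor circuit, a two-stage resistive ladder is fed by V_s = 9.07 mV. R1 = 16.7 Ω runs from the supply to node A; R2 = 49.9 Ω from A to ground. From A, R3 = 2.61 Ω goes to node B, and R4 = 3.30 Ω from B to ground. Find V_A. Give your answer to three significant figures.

The second stage (R3 + R4 = 5.910 Ω) loads node A in parallel with R2.
R2 ‖ (R3+R4) = 5.284 Ω.
First divider: V_A = V_s · 5.284/(16.7 + 5.284) = 2.180 mV.

V_A ≈ 2.18 mV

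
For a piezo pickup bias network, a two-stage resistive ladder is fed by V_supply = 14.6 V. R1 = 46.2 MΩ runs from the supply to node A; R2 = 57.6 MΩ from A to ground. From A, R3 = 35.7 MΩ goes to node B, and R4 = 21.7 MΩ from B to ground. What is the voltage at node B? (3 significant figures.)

V_B ≈ 2.12 V

Looking into the second stage from A: R3 + R4 = 57.40 MΩ appears in parallel with R2.
Effective lower resistance at A: R2 ‖ 57.40 = 28.75 MΩ.
V_A = 14.6 × 28.75/(46.2 + 28.75) = 5.600 V.
Then the unloaded second divider: V_B = V_A × R4/(R3+R4) = 5.600 × 0.3780 = 2.117 V.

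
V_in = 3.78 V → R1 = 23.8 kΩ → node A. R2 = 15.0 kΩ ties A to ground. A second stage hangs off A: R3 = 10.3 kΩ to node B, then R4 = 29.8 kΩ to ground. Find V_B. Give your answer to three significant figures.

V_B ≈ 0.883 V

Looking into the second stage from A: R3 + R4 = 40.10 kΩ appears in parallel with R2.
R2 ‖ (R3+R4) = 10.92 kΩ.
So V_A = 3.78 × 0.3144 = 1.189 V.
Stage 2 is unloaded, so V_B = V_A · R4/(R3+R4) = 1.189 × 29.8/40.10 = 0.8833 V.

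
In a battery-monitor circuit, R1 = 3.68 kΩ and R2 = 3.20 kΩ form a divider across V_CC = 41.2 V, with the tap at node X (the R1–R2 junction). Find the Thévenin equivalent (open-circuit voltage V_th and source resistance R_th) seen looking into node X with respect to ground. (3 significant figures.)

V_th is the unloaded tap voltage: V_CC · R2/(R1+R2) = 41.2 × 0.4651 = 19.16 V.
Looking into X with the source shorted: R_th = R1·R2/(R1+R2) = 3.680 × 3.20/6.880 = 1.712 kΩ.

V_th ≈ 19.2 V, R_th ≈ 1.71 kΩ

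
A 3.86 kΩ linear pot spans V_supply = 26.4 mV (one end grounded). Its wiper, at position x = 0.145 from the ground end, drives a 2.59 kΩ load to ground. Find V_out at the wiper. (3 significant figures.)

Split the track: R_lower = x·R_p = 0.5597 kΩ, R_upper = (1−x)·R_p = 3.300 kΩ.
(x·R_p) ‖ R_L = 0.4602 kΩ.
Loaded-divider output: V_out = 26.4 × 0.1224 = 3.231 mV.

V_out ≈ 3.23 mV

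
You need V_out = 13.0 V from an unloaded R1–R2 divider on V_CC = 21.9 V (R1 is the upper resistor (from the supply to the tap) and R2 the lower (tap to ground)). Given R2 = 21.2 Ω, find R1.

V_out/V_CC = R2/(R1+R2) = 0.5936.
R1 = R2·(1/k − 1) = 21.2 × 0.6846 = 14.51 Ω.

R1 ≈ 14.5 Ω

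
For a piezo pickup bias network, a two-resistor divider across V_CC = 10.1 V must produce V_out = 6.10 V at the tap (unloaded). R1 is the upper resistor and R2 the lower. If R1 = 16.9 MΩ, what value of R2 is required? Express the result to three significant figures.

R2 ≈ 25.8 MΩ

Required fraction k = V_out/V_CC = 0.6040.
R2 = R1 · 0.6040/(1 − 0.6040) = 25.77 MΩ.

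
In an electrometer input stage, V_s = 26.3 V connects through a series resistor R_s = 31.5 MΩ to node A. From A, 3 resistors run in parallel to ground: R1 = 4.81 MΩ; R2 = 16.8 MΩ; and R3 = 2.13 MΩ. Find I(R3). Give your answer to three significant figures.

I ≈ 0.510 µA

Combine the parallel branches: R_p = (1/4.81 + 1/16.8 + 1/2.13)⁻¹ = 1.357 MΩ.
V_A by voltage divider: V_A = 26.3 × 1.357/(31.5 + 1.357) = 1.086 V.
Branch current I = V_A/R3 = 1.086/2.13 = 0.5100 µA.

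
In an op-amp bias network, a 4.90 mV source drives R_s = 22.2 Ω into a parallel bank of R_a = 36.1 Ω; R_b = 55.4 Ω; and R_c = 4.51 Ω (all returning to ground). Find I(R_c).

I ≈ 0.157 mA

Combine the parallel branches: R_p = (1/36.1 + 1/55.4 + 1/4.51)⁻¹ = 3.739 Ω.
V_A = 4.90 × 3.739/25.94 = 0.7062 mV.
Branch current I = V_A/R_c = 0.7062/4.51 = 0.1566 mA.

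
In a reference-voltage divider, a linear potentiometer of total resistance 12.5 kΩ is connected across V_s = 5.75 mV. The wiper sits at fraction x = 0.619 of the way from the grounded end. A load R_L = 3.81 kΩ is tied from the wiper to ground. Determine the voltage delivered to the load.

Lower segment x·R_p = 7.737 kΩ; upper segment (1−x)·R_p = 4.763 kΩ.
R_L loads the lower segment: effective lower R = 2.553 kΩ.
V_out = 5.75 × 2.553/(4.763 + 2.553) = 2.007 mV.

V_out ≈ 2.01 mV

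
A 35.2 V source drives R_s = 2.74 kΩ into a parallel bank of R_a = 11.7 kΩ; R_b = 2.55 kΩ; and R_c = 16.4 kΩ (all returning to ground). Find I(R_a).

Equivalent of the parallel group: R_p = 1.857 kΩ.
Node voltage V_A = V_CC · R_p/(R_s + R_p) = 35.2 × 0.4039 = 14.22 V.
Branch current I = V_A/R_a = 14.22/11.7 = 1.215 mA.

I ≈ 1.22 mA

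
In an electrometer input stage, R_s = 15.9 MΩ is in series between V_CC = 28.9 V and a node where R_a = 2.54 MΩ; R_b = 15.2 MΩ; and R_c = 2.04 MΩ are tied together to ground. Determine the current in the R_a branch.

I ≈ 0.707 µA

Equivalent of the parallel group: R_p = 1.053 MΩ.
Node voltage V_A = V_CC · R_p/(R_s + R_p) = 28.9 × 0.06211 = 1.795 V.
I(R_a) = V_A / R_a = 1.795/2.54 = 0.7067 µA.
(Equivalently: I_total = 1.705 µA, then current-divider fraction G_k/ΣG = 0.4146.)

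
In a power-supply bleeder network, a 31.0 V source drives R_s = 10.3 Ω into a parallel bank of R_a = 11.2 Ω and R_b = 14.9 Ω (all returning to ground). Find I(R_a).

I ≈ 1.06 A

Equivalent of the parallel group: R_p = 6.394 Ω.
V_A = 31.0 × 6.394/16.69 = 11.87 V.
I(R_a) = V_A / R_a = 11.87/11.2 = 1.060 A.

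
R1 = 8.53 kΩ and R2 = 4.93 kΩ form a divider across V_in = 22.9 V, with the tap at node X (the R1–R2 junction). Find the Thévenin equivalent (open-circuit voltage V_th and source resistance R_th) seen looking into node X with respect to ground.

V_th ≈ 8.39 V, R_th ≈ 3.12 kΩ

Open-circuit (no load on X): V_th = V_in · R2/(R1 + R2) = 22.9 × 4.93/(8.530 + 4.93) = 8.388 V.
With V_in suppressed (replaced by a short), R_th = R1 ‖ R2 = (8.530 × 4.93)/(8.530 + 4.93) = 3.124 kΩ.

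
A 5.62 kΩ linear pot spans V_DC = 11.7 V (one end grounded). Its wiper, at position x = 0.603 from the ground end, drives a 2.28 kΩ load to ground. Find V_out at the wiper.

V_out ≈ 4.44 V

The pot divides into 2.231 kΩ above the wiper and 3.389 kΩ below.
(x·R_p) ‖ R_L = 1.363 kΩ.
Then V_out = V_DC · 1.363/(2.231 + 1.363) = 4.437 V.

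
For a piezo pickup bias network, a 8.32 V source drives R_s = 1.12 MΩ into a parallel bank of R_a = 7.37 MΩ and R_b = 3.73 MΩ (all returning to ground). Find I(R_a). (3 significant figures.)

I ≈ 0.777 µA

Combine the parallel branches: R_p = (1/7.37 + 1/3.73)⁻¹ = 2.477 MΩ.
V_A = 8.32 × 2.477/3.597 = 5.729 V.
I(R_a) = V_A / R_a = 5.729/7.37 = 0.7774 µA.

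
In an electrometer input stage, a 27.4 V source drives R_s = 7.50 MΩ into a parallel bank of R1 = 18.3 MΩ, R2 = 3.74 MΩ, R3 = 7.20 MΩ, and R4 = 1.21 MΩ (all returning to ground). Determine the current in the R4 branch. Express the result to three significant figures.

Combine the parallel branches: R_p = (1/18.3 + 1/3.74 + 1/7.20 + 1/1.21)⁻¹ = 0.7768 MΩ.
V_A by voltage divider: V_A = 27.4 × 0.7768/(7.50 + 0.7768) = 2.572 V.
I(R4) = V_A / R4 = 2.572/1.21 = 2.125 µA.

I ≈ 2.13 µA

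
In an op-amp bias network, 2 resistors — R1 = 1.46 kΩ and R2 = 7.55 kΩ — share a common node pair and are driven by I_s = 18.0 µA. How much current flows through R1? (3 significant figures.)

With just two branches, the current splits inversely with resistance.
I(R1) = 18.0 × 7.55/(1.46 + 7.55) = 18.0 × 0.8380 = 15.08 µA.

I ≈ 15.1 µA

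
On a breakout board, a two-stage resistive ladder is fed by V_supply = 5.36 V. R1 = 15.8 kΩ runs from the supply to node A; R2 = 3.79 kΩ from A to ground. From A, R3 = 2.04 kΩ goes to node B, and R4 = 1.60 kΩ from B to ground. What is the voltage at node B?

Looking into the second stage from A: R3 + R4 = 3.640 kΩ appears in parallel with R2.
R2 ‖ (R3+R4) = 1.857 kΩ.
V_A = 5.36 × 1.857/(15.8 + 1.857) = 0.5636 V.
V_B = V_A × 0.4396 = 0.2478 V.

V_B ≈ 0.248 V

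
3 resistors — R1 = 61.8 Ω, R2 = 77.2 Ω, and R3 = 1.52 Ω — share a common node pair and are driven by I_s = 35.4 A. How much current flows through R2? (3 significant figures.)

Total conductance ΣG = 1/61.8 + 1/77.2 + 1/1.52 = 0.6870 (units of 1/Ω).
By the current-divider rule, I = I_s · G_k/ΣG = 35.4 × 0.01885 = 0.6674 A.

I ≈ 0.667 A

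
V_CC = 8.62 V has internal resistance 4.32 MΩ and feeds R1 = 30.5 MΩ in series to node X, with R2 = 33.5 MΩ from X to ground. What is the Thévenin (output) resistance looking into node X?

R1' = 4.32 + 30.5 = 34.82 MΩ (source resistance + R1).
Looking into X with the source shorted: R_th = R1'·R2/(R1'+R2) = 34.82 × 33.5/68.32 = 17.07 MΩ.

R_th ≈ 17.1 MΩ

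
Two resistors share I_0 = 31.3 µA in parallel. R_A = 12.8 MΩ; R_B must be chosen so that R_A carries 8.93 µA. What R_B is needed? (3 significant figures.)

In a two-way split, I_A/I_0 = R_B/(R_A + R_B).
8.93/31.3 = R_B/(R_A + R_B) → R_B = R_A · (0.2853)/(1 − 0.2853) = 12.8 × 0.3992 = 5.110 MΩ.

R_B ≈ 5.11 MΩ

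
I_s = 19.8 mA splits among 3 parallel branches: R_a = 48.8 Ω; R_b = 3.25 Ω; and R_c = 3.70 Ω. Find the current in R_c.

ΣG = 1/48.8 + 1/3.25 + 1/3.70 = 0.5985.
Current divider: I(R_c) = I_s · G_k/ΣG = 19.8 × (0.2703/0.5985) = 19.8 × 0.4516 = 8.942 mA.

I ≈ 8.94 mA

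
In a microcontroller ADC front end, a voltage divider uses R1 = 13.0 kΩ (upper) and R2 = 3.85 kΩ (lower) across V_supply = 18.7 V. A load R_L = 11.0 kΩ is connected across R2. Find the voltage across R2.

V_out ≈ 3.36 V

The load sits in parallel with R2, giving an effective lower resistance R2' = R2·R_L/(R2+R_L) = 2.852 kΩ.
Then V_out = V_supply · R2'/(R1 + R2') = 18.7 × 2.852/15.85 = 3.364 V.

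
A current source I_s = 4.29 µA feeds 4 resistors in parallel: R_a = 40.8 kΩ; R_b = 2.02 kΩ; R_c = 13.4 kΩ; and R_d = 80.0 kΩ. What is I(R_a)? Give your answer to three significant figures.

Total conductance ΣG = 1/40.8 + 1/2.02 + 1/13.4 + 1/80.0 = 0.6067 (units of 1/kΩ).
Current divider: I(R_a) = I_s · G_k/ΣG = 4.29 × (0.02451/0.6067) = 4.29 × 0.04040 = 0.1733 µA.

I ≈ 0.173 µA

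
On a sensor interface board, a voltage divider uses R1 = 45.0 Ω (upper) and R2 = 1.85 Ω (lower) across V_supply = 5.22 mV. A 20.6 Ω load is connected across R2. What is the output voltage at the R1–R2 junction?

First combine the lower leg with the load: R2 ‖ R_L = 1.698 Ω.
Now apply the divider: V_out = 5.22 × 0.03635 = 0.1898 mV.

V_out ≈ 0.190 mV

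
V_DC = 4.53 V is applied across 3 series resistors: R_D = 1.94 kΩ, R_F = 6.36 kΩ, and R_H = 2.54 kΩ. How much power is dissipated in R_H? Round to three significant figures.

Series current I = V_DC/ΣR = 4.53/10.84 = 0.4179 mA.
V(R_H) = I·R = 1.061 V; P = V·I = 1.061 × 0.4179 = 0.4436 mW.

P ≈ 0.444 mW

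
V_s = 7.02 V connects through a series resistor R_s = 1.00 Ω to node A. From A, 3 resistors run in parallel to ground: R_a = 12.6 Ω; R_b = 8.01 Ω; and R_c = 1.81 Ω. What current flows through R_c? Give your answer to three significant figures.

Equivalent of the parallel group: R_p = 1.322 Ω.
V_A by voltage divider: V_A = 7.02 × 1.322/(1.00 + 1.322) = 3.996 V.
Branch current I = V_A/R_c = 3.996/1.81 = 2.208 A.

I ≈ 2.21 A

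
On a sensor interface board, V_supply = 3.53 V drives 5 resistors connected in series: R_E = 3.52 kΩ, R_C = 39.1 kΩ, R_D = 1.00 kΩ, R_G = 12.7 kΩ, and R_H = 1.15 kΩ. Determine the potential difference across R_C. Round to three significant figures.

ΣR = 3.52 + 39.1 + 1.00 + 12.7 + 1.15 = 57.47 kΩ.
Voltage divider: V = V_supply · (39.10 / 57.47) = 3.53 × 0.6804 = 2.402 V.

V ≈ 2.40 V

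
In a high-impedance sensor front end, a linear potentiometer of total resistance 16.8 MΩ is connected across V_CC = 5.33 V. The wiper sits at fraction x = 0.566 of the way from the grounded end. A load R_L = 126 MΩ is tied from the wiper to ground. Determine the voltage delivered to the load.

The pot divides into 7.291 MΩ above the wiper and 9.509 MΩ below.
R_L loads the lower segment: effective lower R = 8.842 MΩ.
Loaded-divider output: V_out = 5.33 × 0.5480 = 2.921 V.
(Unloaded: V_out = x·V_CC = 3.02 V.)

V_out ≈ 2.92 V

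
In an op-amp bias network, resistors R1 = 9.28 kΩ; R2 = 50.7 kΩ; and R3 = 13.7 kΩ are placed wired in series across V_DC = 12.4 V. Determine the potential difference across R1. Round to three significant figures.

Series total: ΣR = 9.28 + 50.7 + 13.7 = 73.68 kΩ.
Voltage divider: V = V_DC · (9.280 / 73.68) = 12.4 × 0.1260 = 1.562 V.

V ≈ 1.56 V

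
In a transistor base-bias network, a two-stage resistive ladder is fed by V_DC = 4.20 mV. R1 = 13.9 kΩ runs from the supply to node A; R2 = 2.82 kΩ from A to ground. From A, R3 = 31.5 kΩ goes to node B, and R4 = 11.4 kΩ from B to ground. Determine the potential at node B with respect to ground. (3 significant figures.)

V_B ≈ 0.178 mV

Looking into the second stage from A: R3 + R4 = 42.90 kΩ appears in parallel with R2.
R2 ‖ (R3+R4) = 2.646 kΩ.
V_A = 4.20 × 2.646/(13.9 + 2.646) = 0.6717 mV.
Then the unloaded second divider: V_B = V_A × R4/(R3+R4) = 0.6717 × 0.2657 = 0.1785 mV.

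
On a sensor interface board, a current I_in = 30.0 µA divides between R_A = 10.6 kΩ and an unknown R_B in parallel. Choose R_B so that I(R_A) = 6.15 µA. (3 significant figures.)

R_B ≈ 2.73 kΩ

In a two-way split, I_A/I_in = R_B/(R_A + R_B).
With f = 0.2050, R_B = R_A · f/(1−f) = 10.6 × 0.2579 = 2.733 kΩ.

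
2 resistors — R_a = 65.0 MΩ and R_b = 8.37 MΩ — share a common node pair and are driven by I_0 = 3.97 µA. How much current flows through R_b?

With just two branches, the current splits inversely with resistance.
I(R_b) = 3.97 × 65.0/(65.0 + 8.37) = 3.97 × 0.8859 = 3.517 µA.

I ≈ 3.52 µA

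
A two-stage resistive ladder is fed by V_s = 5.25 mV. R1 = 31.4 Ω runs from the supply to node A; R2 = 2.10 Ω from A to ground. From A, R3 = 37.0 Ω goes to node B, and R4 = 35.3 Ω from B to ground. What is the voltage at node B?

V_B ≈ 0.156 mV

Looking into the second stage from A: R3 + R4 = 72.30 Ω appears in parallel with R2.
R2 ‖ (R3+R4) = 2.041 Ω.
So V_A = 5.25 × 0.06103 = 0.3204 mV.
V_B = V_A × 0.4882 = 0.1564 mV.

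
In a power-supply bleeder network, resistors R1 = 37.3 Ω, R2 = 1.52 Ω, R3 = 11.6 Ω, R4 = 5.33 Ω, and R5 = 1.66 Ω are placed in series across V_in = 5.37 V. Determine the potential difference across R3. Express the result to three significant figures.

V ≈ 1.09 V

Series total: ΣR = 37.3 + 1.52 + 11.6 + 5.33 + 1.66 = 57.41 Ω.
Voltage divider: V = V_in · (11.60 / 57.41) = 5.37 × 0.2021 = 1.085 V.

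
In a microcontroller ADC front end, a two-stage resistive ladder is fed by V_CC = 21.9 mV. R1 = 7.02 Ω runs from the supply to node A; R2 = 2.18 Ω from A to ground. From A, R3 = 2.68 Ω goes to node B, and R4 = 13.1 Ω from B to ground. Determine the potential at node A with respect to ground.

The second stage (R3 + R4 = 15.78 Ω) loads node A in parallel with R2.
R2 ‖ (R3+R4) = 1.915 Ω.
V_A = 21.9 × 1.915/(7.02 + 1.915) = 4.694 mV.

V_A ≈ 4.69 mV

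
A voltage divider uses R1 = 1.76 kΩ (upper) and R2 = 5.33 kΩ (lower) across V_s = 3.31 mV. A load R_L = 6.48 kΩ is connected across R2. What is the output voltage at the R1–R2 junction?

R2 ‖ R_L = (5.33 × 6.48)/(5.33 + 6.48) = 2.925 kΩ.
Voltage divider with the loaded lower leg: V_out = 3.31 × 2.925/(1.76 + 2.925) = 3.31 × 0.6243 = 2.066 mV.

V_out ≈ 2.07 mV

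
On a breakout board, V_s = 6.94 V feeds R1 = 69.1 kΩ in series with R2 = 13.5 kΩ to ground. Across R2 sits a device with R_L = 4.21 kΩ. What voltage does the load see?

V_out ≈ 0.308 V

The load sits in parallel with R2, giving an effective lower resistance R2' = R2·R_L/(R2+R_L) = 3.209 kΩ.
Now apply the divider: V_out = 6.94 × 0.04438 = 0.3080 V.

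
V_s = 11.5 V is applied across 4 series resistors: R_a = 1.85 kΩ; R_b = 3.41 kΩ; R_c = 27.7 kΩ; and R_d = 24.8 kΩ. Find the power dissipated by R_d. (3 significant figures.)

P ≈ 0.983 mW

The common current is I = 11.5/57.76 = 0.1991 mA.
P(R_d) = I²·R_d = (0.1991)² × 24.8 = 0.9831 mW.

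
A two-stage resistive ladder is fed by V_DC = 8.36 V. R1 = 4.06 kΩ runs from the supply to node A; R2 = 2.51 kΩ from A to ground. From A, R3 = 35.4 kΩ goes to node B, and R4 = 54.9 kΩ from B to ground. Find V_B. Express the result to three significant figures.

V_B ≈ 1.91 V

Looking into the second stage from A: R3 + R4 = 90.30 kΩ appears in parallel with R2.
Effective lower resistance at A: R2 ‖ 90.30 = 2.442 kΩ.
First divider: V_A = V_DC · 2.442/(4.06 + 2.442) = 3.140 V.
Stage 2 is unloaded, so V_B = V_A · R4/(R3+R4) = 3.140 × 54.9/90.30 = 1.909 V.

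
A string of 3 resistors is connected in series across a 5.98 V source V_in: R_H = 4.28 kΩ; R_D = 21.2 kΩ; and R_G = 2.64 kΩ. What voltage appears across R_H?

Total series resistance ΣR = 4.28 + 21.2 + 2.64 = 28.12 kΩ.
Voltage divider: V = V_in · (4.280 / 28.12) = 5.98 × 0.1522 = 0.9102 V.

V ≈ 0.910 V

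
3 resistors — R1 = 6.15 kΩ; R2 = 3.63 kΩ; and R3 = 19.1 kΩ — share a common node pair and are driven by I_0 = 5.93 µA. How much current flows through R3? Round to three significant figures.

I ≈ 0.633 µA

Total conductance ΣG = 1/6.15 + 1/3.63 + 1/19.1 = 0.4904 (units of 1/kΩ).
Current divider: I(R3) = I_0 · G_k/ΣG = 5.93 × (0.05236/0.4904) = 5.93 × 0.1068 = 0.6330 µA.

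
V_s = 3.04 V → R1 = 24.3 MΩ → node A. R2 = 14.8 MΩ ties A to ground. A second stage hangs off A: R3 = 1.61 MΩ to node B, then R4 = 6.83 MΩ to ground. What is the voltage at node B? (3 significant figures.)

V_B ≈ 0.446 V

Node A sees R2 in parallel with the series input of stage 2, R3 + R4 = 8.440 MΩ.
Effective lower resistance at A: R2 ‖ 8.440 = 5.375 MΩ.
First divider: V_A = V_s · 5.375/(24.3 + 5.375) = 0.5506 V.
Stage 2 is unloaded, so V_B = V_A · R4/(R3+R4) = 0.5506 × 6.83/8.440 = 0.4456 V.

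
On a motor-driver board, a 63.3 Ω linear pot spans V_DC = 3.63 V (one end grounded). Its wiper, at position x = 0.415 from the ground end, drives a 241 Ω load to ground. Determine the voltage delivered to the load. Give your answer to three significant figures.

Lower segment x·R_p = 26.27 Ω; upper segment (1−x)·R_p = 37.03 Ω.
(x·R_p) ‖ R_L = 23.69 Ω.
Loaded-divider output: V_out = 3.63 × 0.3901 = 1.416 V.
(Unloaded: V_out = x·V_DC = 1.51 V.)

V_out ≈ 1.42 V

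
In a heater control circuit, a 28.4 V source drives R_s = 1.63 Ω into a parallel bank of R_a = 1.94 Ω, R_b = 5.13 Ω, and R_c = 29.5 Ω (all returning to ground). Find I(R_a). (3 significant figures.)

Equivalent of the parallel group: R_p = 1.344 Ω.
V_A by voltage divider: V_A = 28.4 × 1.344/(1.63 + 1.344) = 12.83 V.
Branch current I = V_A/R_a = 12.83/1.94 = 6.614 A.
(Check via current divider: I_total = 9.551 A; share G_k/ΣG = 0.6926 → same result.)

I ≈ 6.61 A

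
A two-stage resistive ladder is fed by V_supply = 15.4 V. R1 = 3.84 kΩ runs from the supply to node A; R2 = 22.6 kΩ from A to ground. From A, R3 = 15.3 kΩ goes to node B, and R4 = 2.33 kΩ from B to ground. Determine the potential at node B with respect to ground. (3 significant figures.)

Looking into the second stage from A: R3 + R4 = 17.63 kΩ appears in parallel with R2.
Effective lower resistance at A: R2 ‖ 17.63 = 9.904 kΩ.
V_A = 15.4 × 9.904/(3.84 + 9.904) = 11.10 V.
Stage 2 is unloaded, so V_B = V_A · R4/(R3+R4) = 11.10 × 2.33/17.63 = 1.467 V.

V_B ≈ 1.47 V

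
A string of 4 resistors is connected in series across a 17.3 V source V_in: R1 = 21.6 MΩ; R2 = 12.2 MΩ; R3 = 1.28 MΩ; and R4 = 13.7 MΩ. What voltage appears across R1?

Total series resistance ΣR = 21.6 + 12.2 + 1.28 + 13.7 = 48.78 MΩ.
V = V_in · R/ΣR = 17.3 × 0.4428 = 7.661 V.

V ≈ 7.66 V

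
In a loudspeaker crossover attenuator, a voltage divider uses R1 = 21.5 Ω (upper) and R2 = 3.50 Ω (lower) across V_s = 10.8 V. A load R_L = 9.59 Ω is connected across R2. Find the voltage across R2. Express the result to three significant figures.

V_out ≈ 1.15 V

R2 ‖ R_L = (3.50 × 9.59)/(3.50 + 9.59) = 2.564 Ω.
Voltage divider with the loaded lower leg: V_out = 10.8 × 2.564/(21.5 + 2.564) = 10.8 × 0.1066 = 1.151 V.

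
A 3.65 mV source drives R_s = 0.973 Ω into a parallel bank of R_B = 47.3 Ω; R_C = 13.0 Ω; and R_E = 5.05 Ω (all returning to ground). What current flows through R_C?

Combine the parallel branches: R_p = (1/47.3 + 1/13.0 + 1/5.05)⁻¹ = 3.377 Ω.
V_A by voltage divider: V_A = 3.65 × 3.377/(0.973 + 3.377) = 2.834 mV.
I(R_C) = V_A / R_C = 2.834/13.0 = 0.2180 mA.
(Check via current divider: I_total = 0.8390 mA; share G_k/ΣG = 0.2598 → same result.)

I ≈ 0.218 mA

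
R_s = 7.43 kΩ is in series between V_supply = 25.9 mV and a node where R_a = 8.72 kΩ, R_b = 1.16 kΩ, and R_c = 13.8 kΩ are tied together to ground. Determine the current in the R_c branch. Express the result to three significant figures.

Combine the parallel branches: R_p = (1/8.72 + 1/1.16 + 1/13.8)⁻¹ = 0.9531 kΩ.
V_A by voltage divider: V_A = 25.9 × 0.9531/(7.43 + 0.9531) = 2.945 mV.
I(R_c) = V_A / R_c = 2.945/13.8 = 0.2134 µA.

I ≈ 0.213 µA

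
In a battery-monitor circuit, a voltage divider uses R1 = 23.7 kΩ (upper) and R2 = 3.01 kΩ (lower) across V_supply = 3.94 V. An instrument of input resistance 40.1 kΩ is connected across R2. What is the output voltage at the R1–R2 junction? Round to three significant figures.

V_out ≈ 0.416 V

First combine the lower leg with the load: R2 ‖ R_L = 2.800 kΩ.
Now apply the divider: V_out = 3.94 × 0.1057 = 0.4163 V.
(Unloaded it would be 0.444 V; the load pulls it down.)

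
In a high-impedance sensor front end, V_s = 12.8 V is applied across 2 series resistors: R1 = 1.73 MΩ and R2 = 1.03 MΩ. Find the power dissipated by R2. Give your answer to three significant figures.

ΣR = 2.760 MΩ → I = 12.8/2.760 = 4.638 µA.
P = I²R = 21.51 × 1.03 = 22.15 µW.

P ≈ 22.2 µW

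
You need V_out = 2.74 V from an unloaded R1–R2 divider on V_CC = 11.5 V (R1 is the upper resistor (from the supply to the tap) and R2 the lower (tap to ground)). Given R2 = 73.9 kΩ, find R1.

The divider ratio is R2/(R1+R2) = 2.74/11.5 = 0.2383.
Rearranging, R1 = R2·(1−k)/k = 73.9 × 3.197 = 236.3 kΩ.

R1 ≈ 236 kΩ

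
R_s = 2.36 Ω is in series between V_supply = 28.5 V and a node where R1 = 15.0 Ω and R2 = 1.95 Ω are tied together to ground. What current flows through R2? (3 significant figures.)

Combine the parallel branches: R_p = (1/15.0 + 1/1.95)⁻¹ = 1.726 Ω.
Node voltage V_A = V_supply · R_p/(R_s + R_p) = 28.5 × 0.4224 = 12.04 V.
Branch current I = V_A/R2 = 12.04/1.95 = 6.173 A.

I ≈ 6.17 A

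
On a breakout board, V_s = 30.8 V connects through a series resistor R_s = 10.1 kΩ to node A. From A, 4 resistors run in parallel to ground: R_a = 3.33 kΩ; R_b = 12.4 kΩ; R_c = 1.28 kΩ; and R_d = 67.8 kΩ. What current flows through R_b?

I ≈ 0.193 mA

Equivalent of the parallel group: R_p = 0.8497 kΩ.
V_A = 30.8 × 0.8497/10.95 = 2.390 V.
I(R_b) = V_A / R_b = 2.390/12.4 = 0.1927 mA.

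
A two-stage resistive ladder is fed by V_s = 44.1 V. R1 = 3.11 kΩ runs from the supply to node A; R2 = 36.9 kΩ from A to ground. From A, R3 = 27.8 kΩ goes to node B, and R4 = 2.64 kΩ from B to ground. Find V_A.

The second stage (R3 + R4 = 30.44 kΩ) loads node A in parallel with R2.
Effective lower resistance at A: R2 ‖ 30.44 = 16.68 kΩ.
So V_A = 44.1 × 0.8429 = 37.17 V.

V_A ≈ 37.2 V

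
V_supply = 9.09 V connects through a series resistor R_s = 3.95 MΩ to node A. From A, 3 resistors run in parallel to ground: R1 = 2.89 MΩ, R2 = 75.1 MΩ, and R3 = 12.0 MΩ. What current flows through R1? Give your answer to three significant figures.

Combine the parallel branches: R_p = (1/2.89 + 1/75.1 + 1/12.0)⁻¹ = 2.259 MΩ.
V_A by voltage divider: V_A = 9.09 × 2.259/(3.95 + 2.259) = 3.307 V.
I(R1) = V_A / R1 = 3.307/2.89 = 1.144 µA.
(Check via current divider: I_total = 1.464 µA; share G_k/ΣG = 0.7817 → same result.)

I ≈ 1.14 µA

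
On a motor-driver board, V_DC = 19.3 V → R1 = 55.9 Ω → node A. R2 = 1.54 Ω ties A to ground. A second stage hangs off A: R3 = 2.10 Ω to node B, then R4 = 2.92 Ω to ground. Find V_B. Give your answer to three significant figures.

Looking into the second stage from A: R3 + R4 = 5.020 Ω appears in parallel with R2.
R2 ‖ (R3+R4) = 1.178 Ω.
So V_A = 19.3 × 0.02065 = 0.3985 V.
V_B = V_A × 0.5817 = 0.2318 V.

V_B ≈ 0.232 V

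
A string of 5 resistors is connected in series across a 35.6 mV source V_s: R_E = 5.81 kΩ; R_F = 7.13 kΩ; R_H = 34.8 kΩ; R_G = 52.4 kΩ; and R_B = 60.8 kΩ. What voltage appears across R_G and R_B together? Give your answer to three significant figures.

Total series resistance ΣR = 5.81 + 7.13 + 34.8 + 52.4 + 60.8 = 160.9 kΩ.
R_{R_G..R_B} = 52.4 + 60.8 = 113.2 kΩ.
V = V_s · R/ΣR = 35.6 × 0.7034 = 25.04 mV.

V ≈ 25.0 mV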